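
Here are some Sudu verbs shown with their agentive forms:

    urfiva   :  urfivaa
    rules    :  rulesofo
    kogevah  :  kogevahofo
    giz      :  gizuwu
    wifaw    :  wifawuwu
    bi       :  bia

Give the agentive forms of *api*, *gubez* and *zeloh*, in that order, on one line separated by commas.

apia, gubezuwu, zelohofo

The alternation tracks the final sound of the stem — -ofo when the stem ends in a voiceless consonant (*rules*, *kogevah*); -uwu when the stem ends in a voiced consonant (*giz*, *wifaw*); -a when the stem ends in a vowel (*urfiva*, *bi*).
The final sound of *api* is /i/, which is a vowel, so the suffix is -a, giving *apia*.
*gubez* — final sound /z/ (a voiced consonant) → -uwu → *gubezuwu*.
The final sound of *zeloh* is /h/, which is a voiceless consonant, so the suffix is -ofo, giving *zelohofo*.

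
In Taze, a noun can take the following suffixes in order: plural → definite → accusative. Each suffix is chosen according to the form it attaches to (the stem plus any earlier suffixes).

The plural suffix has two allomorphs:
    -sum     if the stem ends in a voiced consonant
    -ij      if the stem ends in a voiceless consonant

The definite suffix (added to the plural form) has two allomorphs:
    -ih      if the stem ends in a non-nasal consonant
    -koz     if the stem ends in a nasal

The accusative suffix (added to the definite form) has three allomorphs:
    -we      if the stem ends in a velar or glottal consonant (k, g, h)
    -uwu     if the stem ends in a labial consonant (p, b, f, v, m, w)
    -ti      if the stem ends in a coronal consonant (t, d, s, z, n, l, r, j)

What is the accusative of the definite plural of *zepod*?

Since the final consonant of *zepod* is /d/ (voiced), it takes -sum, giving *zepodsum*.
Since the final consonant of the plural form *zepodsum* is /m/ (a nasal), it takes -koz, giving *zepodsumkoz*.
Since the final consonant of the definite form *zepodsumkoz* is /z/ (coronal), it takes -ti, giving *zepodsumkozti*.

zepodsumkozti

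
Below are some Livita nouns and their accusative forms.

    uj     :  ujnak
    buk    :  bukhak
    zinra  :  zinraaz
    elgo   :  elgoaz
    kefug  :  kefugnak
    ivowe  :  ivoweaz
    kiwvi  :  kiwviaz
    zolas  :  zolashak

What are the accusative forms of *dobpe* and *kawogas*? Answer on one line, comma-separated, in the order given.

The suffix is conditioned by the final sound: -hak when the stem ends in a voiceless consonant (*buk*, *zolas*); -nak when the stem ends in a voiced consonant (*uj*, *kefug*); -az when the stem ends in a vowel (*zinra*, *elgo*, *ivowe*, *kiwvi*).
Since the final sound of *dobpe* is /e/ (a vowel), it takes -az, giving *dobpeaz*.
Since the final sound of *kawogas* is /s/ (a voiceless consonant), it takes -hak, giving *kawogashak*.

dobpeaz, kawogashak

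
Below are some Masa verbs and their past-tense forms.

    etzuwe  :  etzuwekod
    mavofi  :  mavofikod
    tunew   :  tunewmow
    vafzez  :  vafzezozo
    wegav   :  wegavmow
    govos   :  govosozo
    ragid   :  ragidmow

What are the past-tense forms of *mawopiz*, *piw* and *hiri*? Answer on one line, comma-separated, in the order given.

Looking at the final sound of each stem: -ozo when the stem ends in a sibilant (*vafzez*, *govos*); -mow when the stem ends in a non-sibilant consonant (*tunew*, *wegav*, *ragid*); -kod when the stem ends in a vowel (*etzuwe*, *mavofi*).
*mawopiz*: final sound = /z/, a sibilant → -ozo → *mawopizozo*.
*piw*: final sound = /w/, a non-sibilant consonant → -mow → *piwmow*.
Since the final sound of *hiri* is /i/ (a vowel), it takes -kod, giving *hirikod*.

mawopizozo, piwmow, hirikod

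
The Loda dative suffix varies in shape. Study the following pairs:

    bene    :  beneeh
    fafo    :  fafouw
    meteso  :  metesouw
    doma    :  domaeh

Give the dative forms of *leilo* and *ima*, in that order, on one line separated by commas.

The suffix is conditioned by the last vowel: -uw when the last vowel of the stem is a rounded vowel (*fafo*, *meteso*); -eh when the last vowel of the stem is an unrounded vowel (*bene*, *doma*).
*leilo* — last vowel /o/ (a rounded vowel) → -uw → *leilouw*.
Since the last vowel of *ima* is /a/ (an unrounded vowel), it takes -eh, giving *imaeh*.

leilouw, imaeh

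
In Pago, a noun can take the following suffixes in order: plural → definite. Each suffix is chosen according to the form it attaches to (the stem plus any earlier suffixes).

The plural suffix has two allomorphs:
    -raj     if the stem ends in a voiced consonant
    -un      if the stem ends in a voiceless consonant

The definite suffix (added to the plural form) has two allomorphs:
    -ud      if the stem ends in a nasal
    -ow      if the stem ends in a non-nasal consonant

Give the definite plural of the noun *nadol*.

nadolrajow

*nadol* — final consonant /l/ (voiced) → -raj → *nadolraj*.
Since the final consonant of the plural form *nadolraj* is /j/ (non-nasal), it takes -ow, giving *nadolrajow*.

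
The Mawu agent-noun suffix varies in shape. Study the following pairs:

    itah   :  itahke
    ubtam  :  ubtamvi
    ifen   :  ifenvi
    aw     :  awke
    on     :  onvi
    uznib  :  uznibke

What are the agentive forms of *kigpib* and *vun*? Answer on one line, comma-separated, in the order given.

Looking at the final consonant of each stem: -vi when the stem ends in a nasal (*ubtam*, *ifen*, *on*); -ke when the stem ends in a non-nasal consonant (*itah*, *aw*, *uznib*).
*kigpib*: final consonant = /b/, non-nasal → -ke → *kigpibke*.
*vun*: final consonant = /n/, a nasal → -vi → *vunvi*.

kigpibke, vunvi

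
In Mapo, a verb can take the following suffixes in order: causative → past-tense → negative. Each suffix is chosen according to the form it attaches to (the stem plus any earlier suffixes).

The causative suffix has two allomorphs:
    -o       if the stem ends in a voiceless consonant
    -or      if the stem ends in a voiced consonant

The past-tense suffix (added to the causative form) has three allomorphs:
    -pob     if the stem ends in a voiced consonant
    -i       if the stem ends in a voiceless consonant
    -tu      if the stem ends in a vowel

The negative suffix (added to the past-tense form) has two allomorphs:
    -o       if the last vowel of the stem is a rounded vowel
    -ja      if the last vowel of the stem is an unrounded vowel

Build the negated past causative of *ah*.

The final consonant of *ah* is /h/, which is voiceless, so the causative suffix is -o, giving *aho*.
The causative form *aho* — final sound /o/ (a vowel) → -tu → *ahotu*.
The past-tense form *ahotu*: last vowel = /u/, a rounded vowel → -o → *ahotuo*.

ahotuo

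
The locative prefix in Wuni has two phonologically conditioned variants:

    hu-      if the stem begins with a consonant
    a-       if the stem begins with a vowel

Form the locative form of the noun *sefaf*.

husefaf

*sefaf*: first sound = /s/, a consonant → hu- → *husefaf*.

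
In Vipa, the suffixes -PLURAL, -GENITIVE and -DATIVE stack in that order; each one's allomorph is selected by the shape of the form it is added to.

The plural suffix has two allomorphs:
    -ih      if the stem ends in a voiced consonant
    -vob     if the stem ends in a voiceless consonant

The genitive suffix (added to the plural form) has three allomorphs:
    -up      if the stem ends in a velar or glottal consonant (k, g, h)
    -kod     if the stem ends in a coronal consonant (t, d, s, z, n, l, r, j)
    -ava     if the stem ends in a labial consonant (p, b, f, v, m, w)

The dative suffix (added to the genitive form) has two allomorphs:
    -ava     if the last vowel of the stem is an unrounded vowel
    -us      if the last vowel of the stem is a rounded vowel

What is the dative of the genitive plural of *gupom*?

gupomihupus

The final consonant of *gupom* is /m/, which is voiced, so the plural suffix is -ih, giving *gupomih*.
The plural form *gupomih* — final consonant /h/ (velar/glottal) → -up → *gupomihup*.
The genitive form *gupomihup* — last vowel /u/ (a rounded vowel) → -us → *gupomihupus*.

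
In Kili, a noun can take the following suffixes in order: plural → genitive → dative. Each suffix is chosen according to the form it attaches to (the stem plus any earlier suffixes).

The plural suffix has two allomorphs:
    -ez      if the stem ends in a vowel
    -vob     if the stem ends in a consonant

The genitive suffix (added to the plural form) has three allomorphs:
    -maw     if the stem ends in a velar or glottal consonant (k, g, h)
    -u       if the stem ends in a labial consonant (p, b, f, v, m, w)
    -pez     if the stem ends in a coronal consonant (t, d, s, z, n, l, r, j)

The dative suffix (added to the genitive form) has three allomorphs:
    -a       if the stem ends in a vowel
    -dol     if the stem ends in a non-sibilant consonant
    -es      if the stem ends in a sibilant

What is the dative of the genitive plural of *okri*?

Since the final sound of *okri* is /i/ (a vowel), it takes -ez, giving *okriez*.
The plural form *okriez*: final consonant = /z/, coronal → -pez → *okriezpez*.
Since the final sound of the genitive form *okriezpez* is /z/ (a sibilant), it takes -es, giving *okriezpezes*.

okriezpezes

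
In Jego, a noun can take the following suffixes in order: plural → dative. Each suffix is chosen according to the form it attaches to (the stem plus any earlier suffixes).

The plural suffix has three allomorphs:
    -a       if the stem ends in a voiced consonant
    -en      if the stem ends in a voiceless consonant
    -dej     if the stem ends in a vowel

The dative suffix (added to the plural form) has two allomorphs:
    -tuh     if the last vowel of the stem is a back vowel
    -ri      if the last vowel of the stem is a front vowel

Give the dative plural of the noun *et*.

etenri

The final sound of *et* is /t/, which is a voiceless consonant, so the plural suffix is -en, giving *eten*.
The plural form *eten* — last vowel /e/ (a front vowel) → -ri → *etenri*.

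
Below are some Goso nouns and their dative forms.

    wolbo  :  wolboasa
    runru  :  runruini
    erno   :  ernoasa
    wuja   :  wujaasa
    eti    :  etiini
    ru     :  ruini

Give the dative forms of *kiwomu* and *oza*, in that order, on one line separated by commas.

kiwomuini, ozaasa

The pattern is height harmony: -ini when the last vowel of the stem is a high vowel (*runru*, *eti*, *ru*); -asa when the last vowel of the stem is a non-high vowel (*wolbo*, *erno*, *wuja*).
*kiwomu* — last vowel /u/ (a high vowel) → -ini → *kiwomuini*.
*oza*: last vowel = /a/, a non-high vowel → -asa → *ozaasa*.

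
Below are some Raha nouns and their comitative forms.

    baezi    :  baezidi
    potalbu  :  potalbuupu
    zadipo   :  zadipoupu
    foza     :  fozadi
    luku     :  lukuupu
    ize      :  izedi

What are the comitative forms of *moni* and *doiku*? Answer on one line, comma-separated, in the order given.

The alternation tracks the last vowel of the stem — -upu when the last vowel of the stem is a rounded vowel (*potalbu*, *zadipo*, *luku*); -di when the last vowel of the stem is an unrounded vowel (*baezi*, *foza*, *ize*).
*moni*: last vowel = /i/, an unrounded vowel → -di → *monidi*.
The last vowel of *doiku* is /u/, which is a rounded vowel, so the suffix is -upu, giving *doikuupu*.

monidi, doikuupu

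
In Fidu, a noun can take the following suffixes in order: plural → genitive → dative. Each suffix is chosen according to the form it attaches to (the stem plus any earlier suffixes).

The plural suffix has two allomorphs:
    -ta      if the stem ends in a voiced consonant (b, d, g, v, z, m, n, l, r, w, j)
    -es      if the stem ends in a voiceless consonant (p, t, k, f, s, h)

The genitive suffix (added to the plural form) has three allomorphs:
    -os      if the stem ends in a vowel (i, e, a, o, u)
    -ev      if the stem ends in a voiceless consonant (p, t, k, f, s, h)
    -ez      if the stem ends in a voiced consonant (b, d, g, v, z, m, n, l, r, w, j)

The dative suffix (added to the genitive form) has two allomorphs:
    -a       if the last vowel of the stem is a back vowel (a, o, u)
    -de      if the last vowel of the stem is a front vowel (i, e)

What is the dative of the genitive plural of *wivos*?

wivosesevde

The final consonant of *wivos* is /s/, which is voiceless, so the plural suffix is -es, giving *wivoses*.
Since the final sound of the plural form *wivoses* is /s/ (a voiceless consonant), it takes -ev, giving *wivosesev*.
Since the last vowel of the genitive form *wivosesev* is /e/ (a front vowel), it takes -de, giving *wivosesevde*.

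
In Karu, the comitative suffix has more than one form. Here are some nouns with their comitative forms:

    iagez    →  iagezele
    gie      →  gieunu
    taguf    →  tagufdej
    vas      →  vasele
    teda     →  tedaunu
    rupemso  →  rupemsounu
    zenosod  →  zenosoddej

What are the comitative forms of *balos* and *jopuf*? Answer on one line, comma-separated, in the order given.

Looking at the final sound of each stem: -ele when the stem ends in a sibilant (*iagez*, *vas*); -dej when the stem ends in a non-sibilant consonant (*taguf*, *zenosod*); -unu when the stem ends in a vowel (*gie*, *teda*, *rupemso*).
Since the final sound of *balos* is /s/ (a sibilant), it takes -ele, giving *balosele*.
Since the final sound of *jopuf* is /f/ (a non-sibilant consonant), it takes -dej, giving *jopufdej*.

balosele, jopufdej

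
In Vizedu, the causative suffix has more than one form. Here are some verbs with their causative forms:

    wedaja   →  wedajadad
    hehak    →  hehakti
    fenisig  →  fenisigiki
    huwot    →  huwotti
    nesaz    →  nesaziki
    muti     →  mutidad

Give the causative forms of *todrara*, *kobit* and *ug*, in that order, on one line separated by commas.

The suffix is conditioned by the final sound: -ti when the stem ends in a voiceless consonant (*hehak*, *huwot*); -iki when the stem ends in a voiced consonant (*fenisig*, *nesaz*); -dad when the stem ends in a vowel (*wedaja*, *muti*).
*todrara*: final sound = /a/, a vowel → -dad → *todraradad*.
Since the final sound of *kobit* is /t/ (a voiceless consonant), it takes -ti, giving *kobitti*.
*ug* — final sound /g/ (a voiced consonant) → -iki → *ugiki*.

todraradad, kobitti, ugiki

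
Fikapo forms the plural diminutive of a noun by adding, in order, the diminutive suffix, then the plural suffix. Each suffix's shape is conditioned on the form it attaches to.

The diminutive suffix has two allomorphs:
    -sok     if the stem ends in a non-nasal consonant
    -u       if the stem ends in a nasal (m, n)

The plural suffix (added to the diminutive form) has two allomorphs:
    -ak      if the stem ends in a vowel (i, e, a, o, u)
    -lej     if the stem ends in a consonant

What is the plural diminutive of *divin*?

divinuak

The final consonant of *divin* is /n/, which is a nasal, so the diminutive suffix is -u, giving *divinu*.
The final sound of the diminutive form *divinu* is /u/, which is a vowel, so the plural suffix is -ak, giving *divinuak*.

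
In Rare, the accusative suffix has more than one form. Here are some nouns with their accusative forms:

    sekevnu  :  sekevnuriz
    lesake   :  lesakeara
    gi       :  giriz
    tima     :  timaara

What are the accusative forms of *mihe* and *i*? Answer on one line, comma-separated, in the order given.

Looking at the last vowel of each stem: -riz when the last vowel of the stem is a high vowel (*sekevnu*, *gi*); -ara when the last vowel of the stem is a non-high vowel (*lesake*, *tima*).
*mihe*: last vowel = /e/, a non-high vowel → -ara → *miheara*.
Since the last vowel of *i* is /i/ (a high vowel), it takes -riz, giving *iriz*.

miheara, iriz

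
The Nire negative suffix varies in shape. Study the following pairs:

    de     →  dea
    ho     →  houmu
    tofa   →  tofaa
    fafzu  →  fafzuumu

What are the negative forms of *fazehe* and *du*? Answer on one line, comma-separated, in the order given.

Looking at the last vowel of each stem: -umu when the last vowel of the stem is a rounded vowel (*ho*, *fafzu*); -a when the last vowel of the stem is an unrounded vowel (*de*, *tofa*).
The last vowel of *fazehe* is /e/, which is an unrounded vowel, so the suffix is -a, giving *fazehea*.
*du*: last vowel = /u/, a rounded vowel → -umu → *duumu*.

fazehea, duumu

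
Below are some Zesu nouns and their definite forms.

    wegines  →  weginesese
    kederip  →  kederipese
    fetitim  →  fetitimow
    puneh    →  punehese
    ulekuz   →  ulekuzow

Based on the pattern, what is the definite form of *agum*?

agumow

Looking at the final consonant of each stem: -ese when the stem ends in a voiceless consonant (*wegines*, *kederip*, *puneh*); -ow when the stem ends in a voiced consonant (*fetitim*, *ulekuz*).
Since the final consonant of *agum* is /m/ (voiced), it takes -ow, giving *agumow*.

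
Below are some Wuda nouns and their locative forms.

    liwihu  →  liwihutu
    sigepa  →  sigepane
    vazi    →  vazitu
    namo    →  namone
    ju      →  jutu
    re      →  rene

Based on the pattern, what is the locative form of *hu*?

hutu

Looking at the last vowel of each stem: -tu when the last vowel of the stem is a high vowel (*liwihu*, *vazi*, *ju*); -ne when the last vowel of the stem is a non-high vowel (*sigepa*, *namo*, *re*).
The last vowel of *hu* is /u/, which is a high vowel, so the suffix is -tu, giving *hutu*.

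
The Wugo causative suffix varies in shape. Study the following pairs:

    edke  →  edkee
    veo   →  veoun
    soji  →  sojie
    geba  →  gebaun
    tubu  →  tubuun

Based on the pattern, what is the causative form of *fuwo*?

The suffix is conditioned by the last vowel: -e when the last vowel of the stem is a front vowel (*edke*, *soji*); -un when the last vowel of the stem is a back vowel (*veo*, *geba*, *tubu*).
The last vowel of *fuwo* is /o/, which is a back vowel, so the suffix is -un, giving *fuwoun*.

fuwoun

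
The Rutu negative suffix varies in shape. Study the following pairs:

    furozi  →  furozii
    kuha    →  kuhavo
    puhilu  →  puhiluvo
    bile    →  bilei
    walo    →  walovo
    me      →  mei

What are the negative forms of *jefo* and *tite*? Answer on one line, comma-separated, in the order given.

jefovo, titei

The pattern is front/back vowel harmony: -i when the last vowel of the stem is a front vowel (*furozi*, *bile*, *me*); -vo when the last vowel of the stem is a back vowel (*kuha*, *puhilu*, *walo*).
Since the last vowel of *jefo* is /o/ (a back vowel), it takes -vo, giving *jefovo*.
The last vowel of *tite* is /e/, which is a front vowel, so the suffix is -i, giving *titei*.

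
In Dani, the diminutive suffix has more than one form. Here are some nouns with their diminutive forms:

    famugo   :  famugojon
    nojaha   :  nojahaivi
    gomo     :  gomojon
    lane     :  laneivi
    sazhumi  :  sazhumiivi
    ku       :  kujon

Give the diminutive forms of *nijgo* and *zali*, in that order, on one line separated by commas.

The suffix is conditioned by the last vowel: -jon when the last vowel of the stem is a rounded vowel (*famugo*, *gomo*, *ku*); -ivi when the last vowel of the stem is an unrounded vowel (*nojaha*, *lane*, *sazhumi*).
*nijgo* — last vowel /o/ (a rounded vowel) → -jon → *nijgojon*.
*zali* — last vowel /i/ (an unrounded vowel) → -ivi → *zaliivi*.

nijgojon, zaliivi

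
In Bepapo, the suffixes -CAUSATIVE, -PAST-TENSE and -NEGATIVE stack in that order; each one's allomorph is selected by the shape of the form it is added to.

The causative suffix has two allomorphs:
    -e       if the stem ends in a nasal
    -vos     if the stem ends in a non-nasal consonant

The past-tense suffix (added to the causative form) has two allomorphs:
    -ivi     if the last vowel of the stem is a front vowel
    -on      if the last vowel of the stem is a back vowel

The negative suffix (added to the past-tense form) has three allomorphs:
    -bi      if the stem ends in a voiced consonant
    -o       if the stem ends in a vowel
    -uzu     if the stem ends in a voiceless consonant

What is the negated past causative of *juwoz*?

juwozvosonbi

Since the final consonant of *juwoz* is /z/ (non-nasal), it takes -vos, giving *juwozvos*.
The last vowel of the causative form *juwozvos* is /o/, which is a back vowel, so the past-tense suffix is -on, giving *juwozvoson*.
The past-tense form *juwozvoson*: final sound = /n/, a voiced consonant → -bi → *juwozvosonbi*.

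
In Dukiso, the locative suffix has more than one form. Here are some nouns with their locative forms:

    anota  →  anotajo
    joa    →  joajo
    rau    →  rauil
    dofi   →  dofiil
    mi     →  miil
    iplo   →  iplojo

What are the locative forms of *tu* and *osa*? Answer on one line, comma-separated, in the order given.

tuil, osajo

The alternation tracks the last vowel of the stem — -il when the last vowel of the stem is a high vowel (*rau*, *dofi*, *mi*); -jo when the last vowel of the stem is a non-high vowel (*anota*, *joa*, *iplo*).
The last vowel of *tu* is /u/, which is a high vowel, so the suffix is -il, giving *tuil*.
The last vowel of *osa* is /a/, which is a non-high vowel, so the suffix is -jo, giving *osajo*.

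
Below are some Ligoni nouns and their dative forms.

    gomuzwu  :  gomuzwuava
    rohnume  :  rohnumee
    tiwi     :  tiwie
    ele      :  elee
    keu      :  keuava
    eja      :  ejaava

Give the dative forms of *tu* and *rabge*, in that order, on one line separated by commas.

tuava, rabgee

The suffix is conditioned by the last vowel: -e when the last vowel of the stem is a front vowel (*rohnume*, *tiwi*, *ele*); -ava when the last vowel of the stem is a back vowel (*gomuzwu*, *keu*, *eja*).
*tu* — last vowel /u/ (a back vowel) → -ava → *tuava*.
The last vowel of *rabge* is /e/, which is a front vowel, so the suffix is -e, giving *rabgee*.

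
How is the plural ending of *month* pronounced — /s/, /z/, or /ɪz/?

The stem *month* ends in a voiceless non-sibilant consonant.
The plural suffix surfaces as /ɪz/ after sibilants, /s/ after other voiceless consonants, and /z/ after other voiced sounds.
So the plural -s on *month* is pronounced /s/.

/s/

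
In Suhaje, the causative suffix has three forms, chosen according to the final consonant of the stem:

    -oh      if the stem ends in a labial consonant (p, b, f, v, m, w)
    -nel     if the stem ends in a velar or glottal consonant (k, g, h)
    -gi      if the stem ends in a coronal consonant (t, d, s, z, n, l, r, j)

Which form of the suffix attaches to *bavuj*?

*bavuj*: final consonant = /j/, coronal → -gi.

-gi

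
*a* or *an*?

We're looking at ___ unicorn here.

a

The indefinite article is chosen by the initial *sound* of the following word, not its spelling.
*unicorn* begins with the sound /juː/ (u pronounced /juː/) — a consonant sound.
So the article is *a*: We're looking at a unicorn here.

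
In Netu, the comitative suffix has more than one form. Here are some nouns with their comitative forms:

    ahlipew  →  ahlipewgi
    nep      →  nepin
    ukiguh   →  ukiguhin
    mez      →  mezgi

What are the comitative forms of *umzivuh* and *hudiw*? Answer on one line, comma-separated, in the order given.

The pattern is voicing of the final consonant: -in when the stem ends in a voiceless consonant (*nep*, *ukiguh*); -gi when the stem ends in a voiced consonant (*ahlipew*, *mez*).
*umzivuh*: final consonant = /h/, voiceless → -in → *umzivuhin*.
*hudiw* — final consonant /w/ (voiced) → -gi → *hudiwgi*.

umzivuhin, hudiwgi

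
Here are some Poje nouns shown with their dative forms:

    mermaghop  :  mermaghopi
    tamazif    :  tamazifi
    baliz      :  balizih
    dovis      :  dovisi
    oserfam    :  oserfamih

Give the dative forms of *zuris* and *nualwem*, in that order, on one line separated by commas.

The suffix is conditioned by the final consonant: -i when the stem ends in a voiceless consonant (*mermaghop*, *tamazif*, *dovis*); -ih when the stem ends in a voiced consonant (*baliz*, *oserfam*).
The final consonant of *zuris* is /s/, which is voiceless, so the suffix is -i, giving *zurisi*.
*nualwem* — final consonant /m/ (voiced) → -ih → *nualwemih*.

zurisi, nualwemih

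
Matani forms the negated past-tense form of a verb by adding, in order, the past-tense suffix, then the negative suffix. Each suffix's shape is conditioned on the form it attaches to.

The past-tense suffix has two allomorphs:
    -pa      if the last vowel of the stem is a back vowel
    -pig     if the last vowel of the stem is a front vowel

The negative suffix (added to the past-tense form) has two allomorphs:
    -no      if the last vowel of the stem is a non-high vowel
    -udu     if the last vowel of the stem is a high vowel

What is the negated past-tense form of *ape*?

apepigudu

The last vowel of *ape* is /e/, which is a front vowel, so the past-tense suffix is -pig, giving *apepig*.
The past-tense form *apepig* — last vowel /i/ (a high vowel) → -udu → *apepigudu*.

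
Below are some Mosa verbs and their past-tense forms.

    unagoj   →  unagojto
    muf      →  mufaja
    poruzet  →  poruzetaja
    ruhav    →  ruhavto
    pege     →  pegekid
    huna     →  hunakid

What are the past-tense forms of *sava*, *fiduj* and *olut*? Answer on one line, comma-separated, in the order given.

The suffix is conditioned by the final sound: -aja when the stem ends in a voiceless consonant (*muf*, *poruzet*); -to when the stem ends in a voiced consonant (*unagoj*, *ruhav*); -kid when the stem ends in a vowel (*pege*, *huna*).
The final sound of *sava* is /a/, which is a vowel, so the suffix is -kid, giving *savakid*.
The final sound of *fiduj* is /j/, which is a voiced consonant, so the suffix is -to, giving *fidujto*.
*olut* — final sound /t/ (a voiceless consonant) → -aja → *olutaja*.

savakid, fidujto, olutaja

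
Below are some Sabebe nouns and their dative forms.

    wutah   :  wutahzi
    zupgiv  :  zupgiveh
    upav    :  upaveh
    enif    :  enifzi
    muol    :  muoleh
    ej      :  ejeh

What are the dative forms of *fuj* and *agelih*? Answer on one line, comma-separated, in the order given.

The pattern is voicing of the final consonant: -zi when the stem ends in a voiceless consonant (*wutah*, *enif*); -eh when the stem ends in a voiced consonant (*zupgiv*, *upav*, *muol*, *ej*).
The final consonant of *fuj* is /j/, which is voiced, so the suffix is -eh, giving *fujeh*.
*agelih*: final consonant = /h/, voiceless → -zi → *agelihzi*.

fujeh, agelihzi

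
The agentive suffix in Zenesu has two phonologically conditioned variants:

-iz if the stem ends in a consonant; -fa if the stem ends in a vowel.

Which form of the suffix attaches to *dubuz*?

-iz

The final sound of *dubuz* is /z/, which is a consonant, so the suffix is -iz.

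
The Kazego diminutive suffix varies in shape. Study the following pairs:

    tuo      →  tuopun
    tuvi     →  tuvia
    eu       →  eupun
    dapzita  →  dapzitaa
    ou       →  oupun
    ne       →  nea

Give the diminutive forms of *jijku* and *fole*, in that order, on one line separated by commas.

jijkupun, folea

The pattern is rounding harmony: -pun when the last vowel of the stem is a rounded vowel (*tuo*, *eu*, *ou*); -a when the last vowel of the stem is an unrounded vowel (*tuvi*, *dapzita*, *ne*).
Since the last vowel of *jijku* is /u/ (a rounded vowel), it takes -pun, giving *jijkupun*.
The last vowel of *fole* is /e/, which is an unrounded vowel, so the suffix is -a, giving *folea*.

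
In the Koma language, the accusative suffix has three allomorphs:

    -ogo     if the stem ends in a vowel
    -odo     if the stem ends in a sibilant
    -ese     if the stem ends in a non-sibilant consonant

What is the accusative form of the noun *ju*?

*ju* — final sound /u/ (a vowel) → -ogo → *juogo*.

juogo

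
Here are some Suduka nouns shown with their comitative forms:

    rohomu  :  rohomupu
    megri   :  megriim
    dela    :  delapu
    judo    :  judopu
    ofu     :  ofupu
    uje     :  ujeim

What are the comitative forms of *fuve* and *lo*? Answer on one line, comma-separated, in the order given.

The suffix is conditioned by the last vowel: -im when the last vowel of the stem is a front vowel (*megri*, *uje*); -pu when the last vowel of the stem is a back vowel (*rohomu*, *dela*, *judo*, *ofu*).
*fuve* — last vowel /e/ (a front vowel) → -im → *fuveim*.
Since the last vowel of *lo* is /o/ (a back vowel), it takes -pu, giving *lopu*.

fuveim, lopu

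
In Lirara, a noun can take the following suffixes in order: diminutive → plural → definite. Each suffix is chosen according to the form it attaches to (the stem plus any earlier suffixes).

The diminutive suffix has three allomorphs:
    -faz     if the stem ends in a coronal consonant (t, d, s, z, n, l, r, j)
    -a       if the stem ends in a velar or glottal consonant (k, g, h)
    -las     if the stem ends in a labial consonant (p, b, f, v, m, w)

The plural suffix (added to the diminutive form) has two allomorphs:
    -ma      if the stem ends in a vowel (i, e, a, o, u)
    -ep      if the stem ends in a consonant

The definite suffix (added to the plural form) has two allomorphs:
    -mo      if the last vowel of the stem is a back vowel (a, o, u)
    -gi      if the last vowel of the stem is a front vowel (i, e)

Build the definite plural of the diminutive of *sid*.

Since the final consonant of *sid* is /d/ (coronal), it takes -faz, giving *sidfaz*.
The diminutive form *sidfaz*: final sound = /z/, a consonant → -ep → *sidfazep*.
Since the last vowel of the plural form *sidfazep* is /e/ (a front vowel), it takes -gi, giving *sidfazepgi*.

sidfazepgi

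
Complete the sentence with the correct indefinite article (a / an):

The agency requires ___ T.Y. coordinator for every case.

The indefinite article is chosen by the initial *sound* of the following word, not its spelling.
The initialism *T.Y.* is read letter by letter; the first letter, T, is pronounced /tiː/, which begins with a consonant sound.
So the article is *a*: The agency requires a T.Y. coordinator for every case.

a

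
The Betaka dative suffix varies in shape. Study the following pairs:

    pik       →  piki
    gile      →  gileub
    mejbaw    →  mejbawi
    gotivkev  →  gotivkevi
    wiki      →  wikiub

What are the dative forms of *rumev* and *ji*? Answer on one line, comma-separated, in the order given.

rumevi, jiub

The suffix is conditioned by the final sound: -i when the stem ends in a consonant (*pik*, *mejbaw*, *gotivkev*); -ub when the stem ends in a vowel (*gile*, *wiki*).
*rumev*: final sound = /v/, a consonant → -i → *rumevi*.
The final sound of *ji* is /i/, which is a vowel, so the suffix is -ub, giving *jiub*.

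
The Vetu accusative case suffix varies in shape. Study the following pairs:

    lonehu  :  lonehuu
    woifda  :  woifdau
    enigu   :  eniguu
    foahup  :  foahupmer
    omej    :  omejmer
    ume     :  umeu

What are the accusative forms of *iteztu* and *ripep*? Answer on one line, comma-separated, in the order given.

iteztuu, ripepmer

The alternation tracks the final sound of the stem — -mer when the stem ends in a consonant (*foahup*, *omej*); -u when the stem ends in a vowel (*lonehu*, *woifda*, *enigu*, *ume*).
The final sound of *iteztu* is /u/, which is a vowel, so the suffix is -u, giving *iteztuu*.
*ripep* — final sound /p/ (a consonant) → -mer → *ripepmer*.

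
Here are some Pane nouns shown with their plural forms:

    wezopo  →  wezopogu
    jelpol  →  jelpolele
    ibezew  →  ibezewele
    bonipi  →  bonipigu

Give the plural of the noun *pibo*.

pibogu

The pattern is consonant vs. vowel: -ele when the stem ends in a consonant (*jelpol*, *ibezew*); -gu when the stem ends in a vowel (*wezopo*, *bonipi*).
Since the final sound of *pibo* is /o/ (a vowel), it takes -gu, giving *pibogu*.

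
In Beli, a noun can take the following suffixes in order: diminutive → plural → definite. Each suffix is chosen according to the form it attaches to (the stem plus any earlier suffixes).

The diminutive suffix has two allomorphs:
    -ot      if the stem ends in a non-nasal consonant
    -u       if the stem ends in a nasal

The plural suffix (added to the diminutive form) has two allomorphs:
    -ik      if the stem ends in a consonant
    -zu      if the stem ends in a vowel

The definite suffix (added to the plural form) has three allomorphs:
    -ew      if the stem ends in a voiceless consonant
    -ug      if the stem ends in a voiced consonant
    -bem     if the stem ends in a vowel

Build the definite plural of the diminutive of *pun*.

*pun* — final consonant /n/ (a nasal) → -u → *punu*.
The final sound of the diminutive form *punu* is /u/, which is a vowel, so the plural suffix is -zu, giving *punuzu*.
The plural form *punuzu* — final sound /u/ (a vowel) → -bem → *punuzubem*.

punuzubem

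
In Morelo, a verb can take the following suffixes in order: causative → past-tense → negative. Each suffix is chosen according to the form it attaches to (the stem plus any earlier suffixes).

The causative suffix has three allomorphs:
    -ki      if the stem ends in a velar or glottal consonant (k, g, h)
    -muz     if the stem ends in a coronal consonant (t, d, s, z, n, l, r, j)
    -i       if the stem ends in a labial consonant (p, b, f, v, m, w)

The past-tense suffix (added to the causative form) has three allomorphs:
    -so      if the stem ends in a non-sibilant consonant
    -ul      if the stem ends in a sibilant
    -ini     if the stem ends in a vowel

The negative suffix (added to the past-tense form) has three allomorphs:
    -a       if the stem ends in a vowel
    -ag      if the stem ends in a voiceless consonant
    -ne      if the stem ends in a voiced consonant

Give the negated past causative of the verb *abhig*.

abhigkiinia

*abhig* — final consonant /g/ (velar/glottal) → -ki → *abhigki*.
The causative form *abhigki*: final sound = /i/, a vowel → -ini → *abhigkiini*.
The past-tense form *abhigkiini*: final sound = /i/, a vowel → -a → *abhigkiinia*.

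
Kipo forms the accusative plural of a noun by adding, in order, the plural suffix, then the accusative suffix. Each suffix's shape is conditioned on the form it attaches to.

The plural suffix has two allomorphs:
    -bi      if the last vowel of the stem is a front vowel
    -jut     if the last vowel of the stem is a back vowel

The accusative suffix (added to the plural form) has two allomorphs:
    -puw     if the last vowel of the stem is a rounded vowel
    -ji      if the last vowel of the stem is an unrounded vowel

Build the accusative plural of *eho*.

Since the last vowel of *eho* is /o/ (a back vowel), it takes -jut, giving *ehojut*.
The plural form *ehojut*: last vowel = /u/, a rounded vowel → -puw → *ehojutpuw*.

ehojutpuw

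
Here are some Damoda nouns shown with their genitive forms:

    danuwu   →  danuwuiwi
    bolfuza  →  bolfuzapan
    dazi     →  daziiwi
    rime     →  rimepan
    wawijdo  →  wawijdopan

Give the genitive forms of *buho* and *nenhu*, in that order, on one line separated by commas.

The alternation tracks the last vowel of the stem — -iwi when the last vowel of the stem is a high vowel (*danuwu*, *dazi*); -pan when the last vowel of the stem is a non-high vowel (*bolfuza*, *rime*, *wawijdo*).
The last vowel of *buho* is /o/, which is a non-high vowel, so the suffix is -pan, giving *buhopan*.
*nenhu*: last vowel = /u/, a high vowel → -iwi → *nenhuiwi*.

buhopan, nenhuiwi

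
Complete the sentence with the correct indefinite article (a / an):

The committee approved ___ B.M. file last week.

The indefinite article is chosen by the initial *sound* of the following word, not its spelling.
The initialism *B.M.* is read letter by letter; the first letter, B, is pronounced /biː/, which begins with a consonant sound.
So the article is *a*: The committee approved a B.M. file last week.

a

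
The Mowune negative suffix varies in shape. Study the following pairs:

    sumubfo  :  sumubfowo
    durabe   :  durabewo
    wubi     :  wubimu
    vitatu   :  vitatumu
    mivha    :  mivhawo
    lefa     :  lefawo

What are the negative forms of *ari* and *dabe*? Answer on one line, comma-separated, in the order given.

arimu, dabewo

Looking at the last vowel of each stem: -mu when the last vowel of the stem is a high vowel (*wubi*, *vitatu*); -wo when the last vowel of the stem is a non-high vowel (*sumubfo*, *durabe*, *mivha*, *lefa*).
The last vowel of *ari* is /i/, which is a high vowel, so the suffix is -mu, giving *arimu*.
*dabe* — last vowel /e/ (a non-high vowel) → -wo → *dabewo*.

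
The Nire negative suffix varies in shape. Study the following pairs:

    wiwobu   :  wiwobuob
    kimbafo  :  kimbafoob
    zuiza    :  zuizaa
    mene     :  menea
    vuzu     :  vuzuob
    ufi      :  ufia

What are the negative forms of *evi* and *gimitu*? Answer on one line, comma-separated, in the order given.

The alternation tracks the last vowel of the stem — -ob when the last vowel of the stem is a rounded vowel (*wiwobu*, *kimbafo*, *vuzu*); -a when the last vowel of the stem is an unrounded vowel (*zuiza*, *mene*, *ufi*).
The last vowel of *evi* is /i/, which is an unrounded vowel, so the suffix is -a, giving *evia*.
*gimitu* — last vowel /u/ (a rounded vowel) → -ob → *gimituob*.

evia, gimituob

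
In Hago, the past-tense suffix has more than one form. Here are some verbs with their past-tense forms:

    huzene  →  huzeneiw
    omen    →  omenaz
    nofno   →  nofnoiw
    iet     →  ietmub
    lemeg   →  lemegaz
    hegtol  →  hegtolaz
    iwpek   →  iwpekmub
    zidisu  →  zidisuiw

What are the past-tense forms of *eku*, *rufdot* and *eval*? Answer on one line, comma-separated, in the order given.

The suffix is conditioned by the final sound: -mub when the stem ends in a voiceless consonant (*iet*, *iwpek*); -az when the stem ends in a voiced consonant (*omen*, *lemeg*, *hegtol*); -iw when the stem ends in a vowel (*huzene*, *nofno*, *zidisu*).
Since the final sound of *eku* is /u/ (a vowel), it takes -iw, giving *ekuiw*.
*rufdot* — final sound /t/ (a voiceless consonant) → -mub → *rufdotmub*.
The final sound of *eval* is /l/, which is a voiced consonant, so the suffix is -az, giving *evalaz*.

ekuiw, rufdotmub, evalaz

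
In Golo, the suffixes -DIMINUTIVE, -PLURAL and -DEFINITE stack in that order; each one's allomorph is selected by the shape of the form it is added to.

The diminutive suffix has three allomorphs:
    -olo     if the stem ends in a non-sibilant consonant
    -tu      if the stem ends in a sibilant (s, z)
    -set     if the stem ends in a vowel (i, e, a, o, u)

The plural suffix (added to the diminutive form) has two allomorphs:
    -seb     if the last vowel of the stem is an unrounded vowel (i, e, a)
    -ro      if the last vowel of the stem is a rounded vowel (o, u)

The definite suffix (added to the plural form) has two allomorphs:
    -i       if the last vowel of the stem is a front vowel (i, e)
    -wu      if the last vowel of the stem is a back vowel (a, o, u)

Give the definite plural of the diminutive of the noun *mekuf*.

mekufolorowu

The final sound of *mekuf* is /f/, which is a non-sibilant consonant, so the diminutive suffix is -olo, giving *mekufolo*.
The last vowel of the diminutive form *mekufolo* is /o/, which is a rounded vowel, so the plural suffix is -ro, giving *mekufoloro*.
The last vowel of the plural form *mekufoloro* is /o/, which is a back vowel, so the definite suffix is -wu, giving *mekufolorowu*.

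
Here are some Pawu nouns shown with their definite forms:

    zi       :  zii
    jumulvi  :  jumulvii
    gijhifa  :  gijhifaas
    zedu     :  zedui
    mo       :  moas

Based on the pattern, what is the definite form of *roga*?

The alternation tracks the last vowel of the stem — -i when the last vowel of the stem is a high vowel (*zi*, *jumulvi*, *zedu*); -as when the last vowel of the stem is a non-high vowel (*gijhifa*, *mo*).
Since the last vowel of *roga* is /a/ (a non-high vowel), it takes -as, giving *rogaas*.

rogaas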